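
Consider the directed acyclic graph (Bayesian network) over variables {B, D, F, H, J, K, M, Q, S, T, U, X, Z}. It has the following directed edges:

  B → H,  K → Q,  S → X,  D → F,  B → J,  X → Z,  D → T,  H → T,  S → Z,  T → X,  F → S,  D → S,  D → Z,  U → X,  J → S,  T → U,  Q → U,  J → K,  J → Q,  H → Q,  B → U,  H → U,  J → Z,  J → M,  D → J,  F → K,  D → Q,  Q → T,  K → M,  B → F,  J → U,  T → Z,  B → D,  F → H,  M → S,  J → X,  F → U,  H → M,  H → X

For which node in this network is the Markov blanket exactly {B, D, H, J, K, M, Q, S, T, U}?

F

The target node must have every member of {B, D, H, J, K, M, Q, S, T, U} as a parent, child, or co-parent, and no others.
Parents of F: B, D; children: H, K, S, U; co-parents: B, D, H, J, M, Q, T.
These exactly cover the given set, so the node is F.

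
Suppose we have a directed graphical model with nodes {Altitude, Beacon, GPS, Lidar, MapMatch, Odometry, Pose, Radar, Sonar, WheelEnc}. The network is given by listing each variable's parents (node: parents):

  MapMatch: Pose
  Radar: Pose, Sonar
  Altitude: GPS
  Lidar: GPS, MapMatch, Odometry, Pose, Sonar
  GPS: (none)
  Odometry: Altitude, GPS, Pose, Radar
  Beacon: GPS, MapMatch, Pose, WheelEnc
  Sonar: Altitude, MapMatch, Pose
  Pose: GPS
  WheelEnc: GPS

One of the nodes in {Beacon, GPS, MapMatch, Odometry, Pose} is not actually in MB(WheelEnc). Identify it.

WheelEnc has child Beacon.
WheelEnc's parents: GPS.
Parents of each child, excluding WheelEnc:
  Beacon's other parents are GPS, MapMatch, Pose.
MB(WheelEnc) = {Beacon, GPS, MapMatch, Pose}.
Odometry is neither a parent, child, nor co-parent of WheelEnc, so it does not belong.

Odometry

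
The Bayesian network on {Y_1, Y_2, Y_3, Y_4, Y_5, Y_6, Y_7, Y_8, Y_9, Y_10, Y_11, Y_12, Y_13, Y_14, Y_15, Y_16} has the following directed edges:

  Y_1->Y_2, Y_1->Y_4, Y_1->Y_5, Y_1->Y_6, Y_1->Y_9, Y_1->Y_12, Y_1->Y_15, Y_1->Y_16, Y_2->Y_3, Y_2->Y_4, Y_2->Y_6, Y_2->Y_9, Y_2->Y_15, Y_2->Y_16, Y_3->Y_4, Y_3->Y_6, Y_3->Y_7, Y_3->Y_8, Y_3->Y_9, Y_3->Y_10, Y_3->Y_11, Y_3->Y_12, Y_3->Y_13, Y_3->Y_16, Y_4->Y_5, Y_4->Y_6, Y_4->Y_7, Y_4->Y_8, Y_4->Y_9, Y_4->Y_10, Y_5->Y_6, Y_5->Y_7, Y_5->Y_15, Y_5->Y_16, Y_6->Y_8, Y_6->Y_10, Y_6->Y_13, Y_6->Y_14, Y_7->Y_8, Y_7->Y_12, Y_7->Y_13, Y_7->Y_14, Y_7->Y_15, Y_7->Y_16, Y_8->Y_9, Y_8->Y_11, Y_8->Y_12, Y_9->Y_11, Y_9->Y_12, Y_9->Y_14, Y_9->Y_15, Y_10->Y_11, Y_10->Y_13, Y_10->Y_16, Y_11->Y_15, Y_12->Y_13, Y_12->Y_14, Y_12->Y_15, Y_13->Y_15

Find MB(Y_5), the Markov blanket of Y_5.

Y_5 has parents Y_1, Y_4.
Children of Y_5: Y_6, Y_7, Y_15, Y_16.
Parents of each child, excluding Y_5:
  Y_6's other parents are Y_1, Y_2, Y_3, Y_4.
  Y_7's other parents are Y_3, Y_4.
  Y_15's other parents are Y_1, Y_2, Y_7, Y_9, Y_11, Y_12, Y_13.
  parents(Y_16) \ {Y_5} = {Y_1, Y_2, Y_3, Y_7, Y_10}.
MB(Y_5) = {Y_1, Y_2, Y_3, Y_4, Y_6, Y_7, Y_9, Y_10, Y_11, Y_12, Y_13, Y_15, Y_16}.

{Y_1, Y_2, Y_3, Y_4, Y_6, Y_7, Y_9, Y_10, Y_11, Y_12, Y_13, Y_15, Y_16}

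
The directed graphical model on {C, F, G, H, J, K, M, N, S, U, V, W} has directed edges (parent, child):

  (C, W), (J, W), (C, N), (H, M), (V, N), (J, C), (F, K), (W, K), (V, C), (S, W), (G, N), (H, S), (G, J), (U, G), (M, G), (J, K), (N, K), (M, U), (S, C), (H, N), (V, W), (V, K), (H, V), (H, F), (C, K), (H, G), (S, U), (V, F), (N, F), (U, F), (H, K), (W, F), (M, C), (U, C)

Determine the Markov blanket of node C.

{F, G, H, J, K, M, N, S, U, V, W}

C's parents: J, M, S, U, V.
C's children: K, N, W.
Parents of each child, excluding C:
  W: J, S, V
  N: G, H, V
  K: F, H, J, N, V, W
Union: {J, M, S, U, V} ∪ {K, N, W} ∪ {F, G, H, J, N, S, V, W} = {F, G, H, J, K, M, N, S, U, V, W}.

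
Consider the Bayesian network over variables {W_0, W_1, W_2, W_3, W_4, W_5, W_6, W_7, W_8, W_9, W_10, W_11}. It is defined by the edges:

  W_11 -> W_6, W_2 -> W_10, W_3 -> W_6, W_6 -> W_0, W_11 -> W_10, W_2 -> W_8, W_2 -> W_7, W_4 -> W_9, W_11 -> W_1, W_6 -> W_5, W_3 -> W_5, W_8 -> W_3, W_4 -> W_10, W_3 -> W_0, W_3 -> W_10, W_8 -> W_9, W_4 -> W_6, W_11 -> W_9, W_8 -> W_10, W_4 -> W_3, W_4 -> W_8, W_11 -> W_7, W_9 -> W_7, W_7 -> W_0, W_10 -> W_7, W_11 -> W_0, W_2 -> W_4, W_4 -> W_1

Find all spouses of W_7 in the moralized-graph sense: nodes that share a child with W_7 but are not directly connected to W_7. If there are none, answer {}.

Children of W_7: W_0.
  W_0 also has parents W_3, W_6, W_11.
Excluding nodes already adjacent to W_7 (W_0, W_2, W_9, W_10, W_11), the co-parent-only contribution is {W_3, W_6}.

{W_3, W_6}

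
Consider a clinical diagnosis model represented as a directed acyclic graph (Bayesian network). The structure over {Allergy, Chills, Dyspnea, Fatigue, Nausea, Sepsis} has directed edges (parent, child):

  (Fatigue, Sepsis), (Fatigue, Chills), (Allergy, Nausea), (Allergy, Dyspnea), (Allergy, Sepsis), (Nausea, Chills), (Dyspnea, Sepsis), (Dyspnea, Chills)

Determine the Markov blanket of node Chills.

{Dyspnea, Fatigue, Nausea}

A node's Markov blanket = Pa ∪ Ch ∪ (parents of Ch other than the node itself).
Children of Chills: none.
Parents of Chills: Dyspnea, Fatigue, Nausea.
Chills has no children, so there are no co-parents.
So the Markov blanket of Chills is {Dyspnea, Fatigue, Nausea}.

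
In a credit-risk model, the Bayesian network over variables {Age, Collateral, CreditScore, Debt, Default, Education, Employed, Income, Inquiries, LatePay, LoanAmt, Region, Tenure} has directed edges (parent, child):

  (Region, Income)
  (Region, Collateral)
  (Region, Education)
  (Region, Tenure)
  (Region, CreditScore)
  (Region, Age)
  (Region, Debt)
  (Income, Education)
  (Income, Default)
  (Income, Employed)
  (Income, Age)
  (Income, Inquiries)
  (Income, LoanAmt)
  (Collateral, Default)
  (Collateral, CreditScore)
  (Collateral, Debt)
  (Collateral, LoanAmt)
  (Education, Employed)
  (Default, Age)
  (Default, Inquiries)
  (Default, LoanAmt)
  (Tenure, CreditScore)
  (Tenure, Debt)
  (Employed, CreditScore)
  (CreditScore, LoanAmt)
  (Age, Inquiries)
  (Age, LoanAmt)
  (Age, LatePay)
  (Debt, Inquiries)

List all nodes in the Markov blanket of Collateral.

{Age, CreditScore, Debt, Default, Employed, Income, LoanAmt, Region, Tenure}

Collateral has children CreditScore, Debt, Default, LoanAmt.
Collateral has parent Region.
Other parents of Collateral's children:
  parents(Default) \ {Collateral} = {Income}.
  CreditScore also has parents Employed, Region, Tenure.
  Debt also has parents Region, Tenure.
  LoanAmt's other parents are Age, CreditScore, Default, Income.
Union: {Region} ∪ {CreditScore, Debt, Default, LoanAmt} ∪ {Age, CreditScore, Default, Employed, Income, Region, Tenure} = {Age, CreditScore, Debt, Default, Employed, Income, LoanAmt, Region, Tenure}.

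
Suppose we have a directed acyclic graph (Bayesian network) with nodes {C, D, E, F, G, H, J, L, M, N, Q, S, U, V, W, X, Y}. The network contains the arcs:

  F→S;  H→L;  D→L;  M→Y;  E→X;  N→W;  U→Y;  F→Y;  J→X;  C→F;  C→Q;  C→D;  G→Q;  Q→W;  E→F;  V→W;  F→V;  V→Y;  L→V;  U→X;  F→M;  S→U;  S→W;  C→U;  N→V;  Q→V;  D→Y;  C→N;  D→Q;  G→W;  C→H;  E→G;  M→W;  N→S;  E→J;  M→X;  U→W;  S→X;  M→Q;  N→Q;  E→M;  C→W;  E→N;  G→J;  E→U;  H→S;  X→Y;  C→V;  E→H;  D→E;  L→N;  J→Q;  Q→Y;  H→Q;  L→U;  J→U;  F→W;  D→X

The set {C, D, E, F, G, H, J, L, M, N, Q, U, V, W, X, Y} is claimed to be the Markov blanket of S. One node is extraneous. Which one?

Y

A node's Markov blanket = Pa ∪ Ch ∪ (parents of Ch other than the node itself).
Pa(S) = {F, H, N}.
Children of S: U, W, X.
For each child, the remaining parents (spouses of S):
  parents(U) \ {S} = {C, E, J, L}.
  parents(W) \ {S} = {C, F, G, M, N, Q, U, V}.
  parents(X) \ {S} = {D, E, J, M, U}.
MB(S) = {C, D, E, F, G, H, J, L, M, N, Q, U, V, W, X}.
Y is neither a parent, child, nor co-parent of S, so it does not belong.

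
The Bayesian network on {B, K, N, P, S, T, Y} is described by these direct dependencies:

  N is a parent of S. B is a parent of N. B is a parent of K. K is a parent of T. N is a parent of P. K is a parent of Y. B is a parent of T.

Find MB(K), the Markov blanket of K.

K's children: T, Y.
K has parent B.
For each child, the remaining parents (spouses of K):
  T's other parent is B.
  Y has no other parent.
MB(K) = {B, T, Y}.

{B, T, Y}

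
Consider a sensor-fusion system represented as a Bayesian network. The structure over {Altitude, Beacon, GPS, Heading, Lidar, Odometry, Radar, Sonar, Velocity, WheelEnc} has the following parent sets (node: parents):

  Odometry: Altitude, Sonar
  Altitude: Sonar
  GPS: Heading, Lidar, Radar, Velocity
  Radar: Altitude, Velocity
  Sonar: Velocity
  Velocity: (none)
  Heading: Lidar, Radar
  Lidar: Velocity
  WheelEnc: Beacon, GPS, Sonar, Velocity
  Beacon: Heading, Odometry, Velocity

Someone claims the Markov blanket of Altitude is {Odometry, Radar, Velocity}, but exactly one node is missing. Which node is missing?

Sonar

A node's Markov blanket = Pa ∪ Ch ∪ (parents of Ch other than the node itself).
Altitude has parent Sonar.
Ch(Altitude) = {Odometry, Radar}.
For each child, the remaining parents (spouses of Altitude):
  Radar: Velocity
  Odometry: Sonar
MB(Altitude) = {Odometry, Radar, Sonar, Velocity}.
Comparing with the claimed set, Sonar is missing.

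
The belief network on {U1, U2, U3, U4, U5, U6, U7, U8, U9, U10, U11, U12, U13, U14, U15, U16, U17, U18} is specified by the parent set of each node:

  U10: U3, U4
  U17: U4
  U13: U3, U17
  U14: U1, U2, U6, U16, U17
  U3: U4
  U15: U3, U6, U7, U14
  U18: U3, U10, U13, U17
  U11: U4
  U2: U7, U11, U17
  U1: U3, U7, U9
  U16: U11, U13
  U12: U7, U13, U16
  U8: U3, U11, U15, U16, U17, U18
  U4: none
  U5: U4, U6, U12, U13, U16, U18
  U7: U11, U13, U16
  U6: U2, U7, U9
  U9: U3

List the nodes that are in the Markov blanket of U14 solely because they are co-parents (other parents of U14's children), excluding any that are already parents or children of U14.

Children of U14: U15.
  U15: U3, U6, U7
Excluding nodes already adjacent to U14 (U1, U2, U6, U15, U16, U17), the co-parent-only contribution is {U3, U7}.

{U3, U7}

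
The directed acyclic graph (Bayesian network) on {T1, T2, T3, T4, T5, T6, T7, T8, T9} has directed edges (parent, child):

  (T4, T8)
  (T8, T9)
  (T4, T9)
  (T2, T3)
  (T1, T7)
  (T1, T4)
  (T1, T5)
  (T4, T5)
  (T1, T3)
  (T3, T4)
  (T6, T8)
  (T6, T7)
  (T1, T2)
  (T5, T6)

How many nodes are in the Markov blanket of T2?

T2's parents: T1.
T2's children: T3.
Co-parents of T2 (other parents of its children):
  T3: T1
MB(T2) = {T1, T3}, which has 2 nodes.

2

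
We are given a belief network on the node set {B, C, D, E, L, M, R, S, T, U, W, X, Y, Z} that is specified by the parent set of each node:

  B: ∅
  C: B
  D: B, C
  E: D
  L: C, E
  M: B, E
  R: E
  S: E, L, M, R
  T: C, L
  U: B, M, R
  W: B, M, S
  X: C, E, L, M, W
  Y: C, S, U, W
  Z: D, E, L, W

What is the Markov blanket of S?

Parents of S: E, L, M, R.
S's children: W, Y.
Other parents of S's children:
  W: B, M
  Y: C, U, W
So the Markov blanket of S is {B, C, E, L, M, R, U, W, Y}.

{B, C, E, L, M, R, U, W, Y}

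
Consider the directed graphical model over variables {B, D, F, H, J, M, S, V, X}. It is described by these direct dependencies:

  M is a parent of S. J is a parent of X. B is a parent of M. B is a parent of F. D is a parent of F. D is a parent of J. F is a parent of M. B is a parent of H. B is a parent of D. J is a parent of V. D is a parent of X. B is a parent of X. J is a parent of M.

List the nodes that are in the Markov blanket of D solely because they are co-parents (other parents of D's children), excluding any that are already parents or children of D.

Children of D: F, J, X.
  F: B
  J: —
  X: B, J
Excluding nodes already adjacent to D (B, F, J, X), the co-parent-only contribution is {}.

{}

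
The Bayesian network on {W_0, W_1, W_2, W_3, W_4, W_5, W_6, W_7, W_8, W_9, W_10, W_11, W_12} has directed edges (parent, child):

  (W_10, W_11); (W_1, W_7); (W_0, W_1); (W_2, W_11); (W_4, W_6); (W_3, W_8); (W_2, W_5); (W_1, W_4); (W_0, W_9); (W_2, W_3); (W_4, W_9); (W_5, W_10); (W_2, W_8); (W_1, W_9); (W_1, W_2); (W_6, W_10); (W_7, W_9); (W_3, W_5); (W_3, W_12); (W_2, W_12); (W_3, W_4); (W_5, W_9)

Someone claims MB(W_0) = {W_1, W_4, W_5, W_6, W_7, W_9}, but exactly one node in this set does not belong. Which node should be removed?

W_6

Recall MB(v) = parents ∪ children ∪ spouses, where spouses are the other parents of v's children.
Pa(W_0) = {}.
Ch(W_0) = {W_1, W_9}.
Co-parents of W_0 (other parents of its children):
  W_1: —
  W_9: W_1, W_4, W_5, W_7
MB(W_0) = {W_1, W_4, W_5, W_7, W_9}.
W_6 is neither a parent, child, nor co-parent of W_0, so it does not belong.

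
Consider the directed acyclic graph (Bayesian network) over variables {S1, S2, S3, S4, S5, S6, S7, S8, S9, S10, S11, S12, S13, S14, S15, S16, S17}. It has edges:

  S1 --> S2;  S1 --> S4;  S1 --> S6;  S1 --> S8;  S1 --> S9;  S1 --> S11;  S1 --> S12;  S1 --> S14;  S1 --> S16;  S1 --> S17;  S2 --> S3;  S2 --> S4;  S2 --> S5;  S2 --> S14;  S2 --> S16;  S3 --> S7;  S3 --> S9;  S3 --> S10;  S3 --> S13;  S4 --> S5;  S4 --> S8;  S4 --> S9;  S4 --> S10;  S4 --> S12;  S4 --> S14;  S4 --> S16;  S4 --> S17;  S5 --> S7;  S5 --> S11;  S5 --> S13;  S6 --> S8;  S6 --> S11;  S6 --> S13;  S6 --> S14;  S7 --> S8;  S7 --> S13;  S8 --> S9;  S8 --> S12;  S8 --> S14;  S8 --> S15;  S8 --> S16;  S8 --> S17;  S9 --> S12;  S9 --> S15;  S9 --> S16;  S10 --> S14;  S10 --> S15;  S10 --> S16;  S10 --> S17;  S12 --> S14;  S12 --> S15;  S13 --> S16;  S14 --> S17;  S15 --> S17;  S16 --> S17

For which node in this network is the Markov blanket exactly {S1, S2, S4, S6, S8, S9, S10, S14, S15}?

S12

The target node must have every member of {S1, S2, S4, S6, S8, S9, S10, S14, S15} as a parent, child, or co-parent, and no others.
Parents of S12: S1, S4, S8, S9; children: S14, S15; co-parents: S1, S2, S4, S6, S8, S9, S10.
These exactly cover the given set, so the node is S12.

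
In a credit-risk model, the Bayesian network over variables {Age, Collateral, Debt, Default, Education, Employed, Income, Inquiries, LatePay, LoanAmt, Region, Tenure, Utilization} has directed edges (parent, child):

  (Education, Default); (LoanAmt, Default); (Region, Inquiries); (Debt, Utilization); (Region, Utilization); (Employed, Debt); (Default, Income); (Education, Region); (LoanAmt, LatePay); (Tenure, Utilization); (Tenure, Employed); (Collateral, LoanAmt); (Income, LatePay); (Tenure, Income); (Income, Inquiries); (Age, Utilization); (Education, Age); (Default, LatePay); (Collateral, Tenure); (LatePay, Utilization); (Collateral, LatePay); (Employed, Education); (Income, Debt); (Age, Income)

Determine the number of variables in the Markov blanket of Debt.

7

A node's Markov blanket = Pa ∪ Ch ∪ (parents of Ch other than the node itself).
Pa(Debt) = {Employed, Income}.
Debt's children: Utilization.
Parents of each child, excluding Debt:
  Utilization also has parents Age, LatePay, Region, Tenure.
MB(Debt) = {Age, Employed, Income, LatePay, Region, Tenure, Utilization}, which has 7 nodes.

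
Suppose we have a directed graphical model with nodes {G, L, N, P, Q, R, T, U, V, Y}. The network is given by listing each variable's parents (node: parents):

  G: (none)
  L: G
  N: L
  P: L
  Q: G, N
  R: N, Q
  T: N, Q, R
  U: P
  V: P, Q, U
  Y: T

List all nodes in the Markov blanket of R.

{N, Q, T}

R has parents N, Q.
Ch(R) = {T}.
Co-parents of R (other parents of its children):
  T also has parents N, Q.
So the Markov blanket of R is {N, Q, T}.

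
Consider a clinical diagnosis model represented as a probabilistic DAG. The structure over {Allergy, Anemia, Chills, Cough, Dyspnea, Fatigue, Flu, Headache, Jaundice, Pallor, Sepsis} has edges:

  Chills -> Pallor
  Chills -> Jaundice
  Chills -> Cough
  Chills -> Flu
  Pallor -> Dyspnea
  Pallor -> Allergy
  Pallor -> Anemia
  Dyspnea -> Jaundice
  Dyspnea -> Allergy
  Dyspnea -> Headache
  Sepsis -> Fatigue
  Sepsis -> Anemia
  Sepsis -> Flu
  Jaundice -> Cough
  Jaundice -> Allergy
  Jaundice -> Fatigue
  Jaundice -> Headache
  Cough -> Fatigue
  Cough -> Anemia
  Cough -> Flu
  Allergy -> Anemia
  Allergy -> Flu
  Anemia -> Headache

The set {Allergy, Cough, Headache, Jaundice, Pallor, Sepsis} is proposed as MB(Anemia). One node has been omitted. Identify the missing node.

Recall MB(v) = parents ∪ children ∪ spouses, where spouses are the other parents of v's children.
Pa(Anemia) = {Allergy, Cough, Pallor, Sepsis}.
Ch(Anemia) = {Headache}.
Co-parents of Anemia (other parents of its children):
  Headache: Dyspnea, Jaundice
MB(Anemia) = {Allergy, Cough, Dyspnea, Headache, Jaundice, Pallor, Sepsis}.
Comparing with the claimed set, Dyspnea is missing.

Dyspnea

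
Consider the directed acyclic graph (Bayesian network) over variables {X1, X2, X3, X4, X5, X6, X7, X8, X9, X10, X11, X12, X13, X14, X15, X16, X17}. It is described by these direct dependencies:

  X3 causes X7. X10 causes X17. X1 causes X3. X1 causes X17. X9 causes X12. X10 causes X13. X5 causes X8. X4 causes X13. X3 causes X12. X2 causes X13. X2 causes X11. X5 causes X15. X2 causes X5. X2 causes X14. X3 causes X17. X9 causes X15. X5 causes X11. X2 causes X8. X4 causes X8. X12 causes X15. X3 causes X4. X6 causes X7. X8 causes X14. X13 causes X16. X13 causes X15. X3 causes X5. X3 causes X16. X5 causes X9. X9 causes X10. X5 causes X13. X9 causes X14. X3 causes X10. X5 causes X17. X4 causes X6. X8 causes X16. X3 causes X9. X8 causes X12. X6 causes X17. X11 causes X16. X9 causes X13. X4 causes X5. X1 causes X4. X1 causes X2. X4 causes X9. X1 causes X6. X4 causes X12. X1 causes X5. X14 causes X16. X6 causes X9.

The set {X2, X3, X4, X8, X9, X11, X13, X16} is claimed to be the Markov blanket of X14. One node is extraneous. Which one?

A node's Markov blanket = Pa ∪ Ch ∪ (parents of Ch other than the node itself).
Ch(X14) = {X16}.
Pa(X14) = {X2, X8, X9}.
Co-parents of X14 (other parents of its children):
  X16: X3, X8, X11, X13
MB(X14) = {X2, X3, X8, X9, X11, X13, X16}.
X4 is neither a parent, child, nor co-parent of X14, so it does not belong.

X4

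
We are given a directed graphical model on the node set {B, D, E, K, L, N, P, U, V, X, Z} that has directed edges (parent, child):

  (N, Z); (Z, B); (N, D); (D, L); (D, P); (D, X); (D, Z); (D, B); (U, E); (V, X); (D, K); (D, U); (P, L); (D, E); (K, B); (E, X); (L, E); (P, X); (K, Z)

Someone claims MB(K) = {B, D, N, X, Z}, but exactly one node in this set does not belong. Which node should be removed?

The Markov blanket of a node is its parents, its children, and the other parents of its children.
Parents of K: D.
Children of K: B, Z.
Other parents of K's children:
  Z: D, N
  B: D, Z
MB(K) = {B, D, N, Z}.
X is neither a parent, child, nor co-parent of K, so it does not belong.

X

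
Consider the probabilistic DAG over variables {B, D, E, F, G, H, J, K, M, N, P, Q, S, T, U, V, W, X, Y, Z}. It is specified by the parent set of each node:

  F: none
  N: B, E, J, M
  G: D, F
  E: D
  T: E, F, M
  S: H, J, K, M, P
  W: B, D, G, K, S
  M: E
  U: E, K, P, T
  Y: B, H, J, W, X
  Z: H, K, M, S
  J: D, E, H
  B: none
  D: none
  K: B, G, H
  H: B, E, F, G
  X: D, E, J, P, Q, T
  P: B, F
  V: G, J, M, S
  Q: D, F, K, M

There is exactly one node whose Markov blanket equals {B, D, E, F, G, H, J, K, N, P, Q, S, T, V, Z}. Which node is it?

M

The target node must have every member of {B, D, E, F, G, H, J, K, N, P, Q, S, T, V, Z} as a parent, child, or co-parent, and no others.
Parents of M: E; children: N, Q, S, T, V, Z; co-parents: B, D, E, F, G, H, J, K, P, S.
These exactly cover the given set, so the node is M.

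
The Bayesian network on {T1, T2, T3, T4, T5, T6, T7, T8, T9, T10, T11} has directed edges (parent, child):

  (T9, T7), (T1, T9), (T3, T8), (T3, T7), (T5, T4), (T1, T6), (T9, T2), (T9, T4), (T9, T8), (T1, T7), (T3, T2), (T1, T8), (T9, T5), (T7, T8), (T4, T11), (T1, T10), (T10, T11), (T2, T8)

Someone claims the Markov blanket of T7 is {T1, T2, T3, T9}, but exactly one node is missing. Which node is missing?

Recall MB(v) = parents ∪ children ∪ spouses, where spouses are the other parents of v's children.
Parents of T7: T1, T3, T9.
T7 has child T8.
For each child, the remaining parents (spouses of T7):
  T8's other parents are T1, T2, T3, T9.
MB(T7) = {T1, T2, T3, T8, T9}.
Comparing with the claimed set, T8 is missing.

T8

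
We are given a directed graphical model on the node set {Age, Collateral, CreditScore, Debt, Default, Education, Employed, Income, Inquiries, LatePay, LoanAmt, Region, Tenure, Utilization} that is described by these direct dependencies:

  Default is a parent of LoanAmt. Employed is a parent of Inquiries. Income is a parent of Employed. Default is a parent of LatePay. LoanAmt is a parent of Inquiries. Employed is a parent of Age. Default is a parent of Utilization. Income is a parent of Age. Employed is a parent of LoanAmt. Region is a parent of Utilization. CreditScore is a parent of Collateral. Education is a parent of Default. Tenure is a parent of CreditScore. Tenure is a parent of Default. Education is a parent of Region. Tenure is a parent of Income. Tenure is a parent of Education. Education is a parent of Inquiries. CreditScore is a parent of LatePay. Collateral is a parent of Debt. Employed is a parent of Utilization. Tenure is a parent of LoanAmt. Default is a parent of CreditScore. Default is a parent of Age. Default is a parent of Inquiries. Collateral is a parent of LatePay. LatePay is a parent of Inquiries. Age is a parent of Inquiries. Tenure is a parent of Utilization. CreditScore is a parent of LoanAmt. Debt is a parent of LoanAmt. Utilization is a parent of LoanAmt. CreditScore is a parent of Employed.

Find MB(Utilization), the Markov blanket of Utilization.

Ch(Utilization) = {LoanAmt}.
Utilization has parents Default, Employed, Region, Tenure.
Co-parents of Utilization (other parents of its children):
  LoanAmt's other parents are CreditScore, Debt, Default, Employed, Tenure.
MB(Utilization) = {CreditScore, Debt, Default, Employed, LoanAmt, Region, Tenure}.

{CreditScore, Debt, Default, Employed, LoanAmt, Region, Tenure}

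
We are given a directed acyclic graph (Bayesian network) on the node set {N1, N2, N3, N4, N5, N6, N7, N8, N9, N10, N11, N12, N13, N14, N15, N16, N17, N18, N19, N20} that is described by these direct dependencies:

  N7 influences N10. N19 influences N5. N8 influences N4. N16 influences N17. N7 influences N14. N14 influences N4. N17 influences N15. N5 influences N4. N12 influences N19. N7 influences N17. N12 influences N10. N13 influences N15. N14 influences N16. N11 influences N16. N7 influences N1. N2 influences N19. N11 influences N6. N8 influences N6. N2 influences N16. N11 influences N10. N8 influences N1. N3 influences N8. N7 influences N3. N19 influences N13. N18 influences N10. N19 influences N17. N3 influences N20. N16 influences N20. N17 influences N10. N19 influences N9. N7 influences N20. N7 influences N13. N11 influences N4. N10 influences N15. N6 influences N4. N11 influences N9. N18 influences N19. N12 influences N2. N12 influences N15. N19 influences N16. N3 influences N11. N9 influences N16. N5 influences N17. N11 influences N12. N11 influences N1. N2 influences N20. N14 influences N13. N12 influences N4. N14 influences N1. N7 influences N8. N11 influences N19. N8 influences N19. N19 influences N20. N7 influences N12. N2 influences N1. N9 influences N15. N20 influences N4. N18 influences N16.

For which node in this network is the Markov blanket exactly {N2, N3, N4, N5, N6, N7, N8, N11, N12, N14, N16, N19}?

The target node must have every member of {N2, N3, N4, N5, N6, N7, N8, N11, N12, N14, N16, N19} as a parent, child, or co-parent, and no others.
Parents of N20: N2, N3, N7, N16, N19; children: N4; co-parents: N5, N6, N8, N11, N12, N14.
These exactly cover the given set, so the node is N20.

N20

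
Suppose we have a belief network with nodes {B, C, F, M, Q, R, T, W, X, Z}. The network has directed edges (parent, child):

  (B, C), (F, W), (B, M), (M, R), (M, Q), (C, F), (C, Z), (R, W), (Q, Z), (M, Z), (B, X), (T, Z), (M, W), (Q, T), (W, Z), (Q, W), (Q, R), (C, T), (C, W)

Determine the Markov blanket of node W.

By definition, MB(W) is built from W's parents, W's children, and the co-parents of W.
Ch(W) = {Z}.
W has parents C, F, M, Q, R.
Parents of each child, excluding W:
  Z also has parents C, M, Q, T.
So the Markov blanket of W is {C, F, M, Q, R, T, Z}.

{C, F, M, Q, R, T, Z}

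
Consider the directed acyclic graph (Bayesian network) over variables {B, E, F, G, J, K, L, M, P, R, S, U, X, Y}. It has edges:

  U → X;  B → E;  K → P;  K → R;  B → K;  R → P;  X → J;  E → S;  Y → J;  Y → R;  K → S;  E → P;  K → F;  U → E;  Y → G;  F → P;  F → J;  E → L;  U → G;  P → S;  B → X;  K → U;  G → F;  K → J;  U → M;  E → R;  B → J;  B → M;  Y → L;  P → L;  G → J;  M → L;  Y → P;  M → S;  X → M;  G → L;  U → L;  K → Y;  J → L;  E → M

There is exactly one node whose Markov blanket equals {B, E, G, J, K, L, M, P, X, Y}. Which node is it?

The target node must have every member of {B, E, G, J, K, L, M, P, X, Y} as a parent, child, or co-parent, and no others.
Parents of U: K; children: E, G, L, M, X; co-parents: B, E, G, J, M, P, X, Y.
These exactly cover the given set, so the node is U.

U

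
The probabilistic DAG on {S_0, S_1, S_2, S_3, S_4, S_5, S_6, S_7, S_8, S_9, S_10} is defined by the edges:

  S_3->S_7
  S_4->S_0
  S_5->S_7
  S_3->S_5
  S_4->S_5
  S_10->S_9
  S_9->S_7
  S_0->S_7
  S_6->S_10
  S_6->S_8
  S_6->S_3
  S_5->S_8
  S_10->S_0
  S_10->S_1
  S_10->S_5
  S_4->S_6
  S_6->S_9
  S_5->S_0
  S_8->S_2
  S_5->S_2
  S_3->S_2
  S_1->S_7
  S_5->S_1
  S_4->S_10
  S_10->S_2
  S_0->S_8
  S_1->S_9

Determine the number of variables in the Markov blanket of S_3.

10

Recall MB(v) = parents ∪ children ∪ spouses, where spouses are the other parents of v's children.
S_3 has parent S_6.
Ch(S_3) = {S_2, S_5, S_7}.
For each child, the remaining parents (spouses of S_3):
  parents(S_5) \ {S_3} = {S_4, S_10}.
  parents(S_7) \ {S_3} = {S_0, S_1, S_5, S_9}.
  parents(S_2) \ {S_3} = {S_5, S_8, S_10}.
MB(S_3) = {S_0, S_1, S_2, S_4, S_5, S_6, S_7, S_8, S_9, S_10}, which has 10 nodes.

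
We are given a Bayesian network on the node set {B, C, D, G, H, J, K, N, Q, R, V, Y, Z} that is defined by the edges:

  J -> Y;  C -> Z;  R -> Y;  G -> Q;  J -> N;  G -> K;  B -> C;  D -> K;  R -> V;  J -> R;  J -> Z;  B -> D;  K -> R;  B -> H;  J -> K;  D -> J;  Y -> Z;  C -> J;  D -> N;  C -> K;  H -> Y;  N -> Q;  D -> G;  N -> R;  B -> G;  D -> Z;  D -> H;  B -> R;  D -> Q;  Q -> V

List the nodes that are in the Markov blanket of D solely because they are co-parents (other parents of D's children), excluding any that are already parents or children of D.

{C, Y}

Children of D: G, H, J, K, N, Q, Z.
  G: B
  H: B
  J: C
  K: C, G, J
  N: J
  Q: G, N
  Z: C, J, Y
Excluding nodes already adjacent to D (B, G, H, J, K, N, Q, Z), the co-parent-only contribution is {C, Y}.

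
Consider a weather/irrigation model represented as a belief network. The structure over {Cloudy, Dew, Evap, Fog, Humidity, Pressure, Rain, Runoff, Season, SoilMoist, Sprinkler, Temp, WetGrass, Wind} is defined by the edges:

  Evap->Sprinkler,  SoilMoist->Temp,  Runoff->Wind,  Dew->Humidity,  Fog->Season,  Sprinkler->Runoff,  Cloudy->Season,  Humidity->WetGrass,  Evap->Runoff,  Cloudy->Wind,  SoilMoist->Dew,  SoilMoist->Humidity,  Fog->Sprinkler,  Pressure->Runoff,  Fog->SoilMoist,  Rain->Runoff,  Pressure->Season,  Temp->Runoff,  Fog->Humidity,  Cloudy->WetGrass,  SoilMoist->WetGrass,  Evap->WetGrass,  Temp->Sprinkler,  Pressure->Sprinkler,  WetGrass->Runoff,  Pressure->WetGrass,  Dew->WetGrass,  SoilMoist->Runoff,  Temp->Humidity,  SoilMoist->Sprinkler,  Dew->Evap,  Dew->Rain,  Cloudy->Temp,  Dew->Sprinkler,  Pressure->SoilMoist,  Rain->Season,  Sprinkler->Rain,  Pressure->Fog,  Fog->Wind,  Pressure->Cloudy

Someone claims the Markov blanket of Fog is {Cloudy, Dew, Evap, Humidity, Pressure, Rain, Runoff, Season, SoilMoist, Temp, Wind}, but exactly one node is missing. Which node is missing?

By definition, MB(Fog) is built from Fog's parents, Fog's children, and the co-parents of Fog.
Fog has parent Pressure.
Ch(Fog) = {Humidity, Season, SoilMoist, Sprinkler, Wind}.
Other parents of Fog's children:
  SoilMoist's other parent is Pressure.
  parents(Sprinkler) \ {Fog} = {Dew, Evap, Pressure, SoilMoist, Temp}.
  Humidity also has parents Dew, SoilMoist, Temp.
  parents(Wind) \ {Fog} = {Cloudy, Runoff}.
  Season's other parents are Cloudy, Pressure, Rain.
MB(Fog) = {Cloudy, Dew, Evap, Humidity, Pressure, Rain, Runoff, Season, SoilMoist, Sprinkler, Temp, Wind}.
Comparing with the claimed set, Sprinkler is missing.

Sprinkler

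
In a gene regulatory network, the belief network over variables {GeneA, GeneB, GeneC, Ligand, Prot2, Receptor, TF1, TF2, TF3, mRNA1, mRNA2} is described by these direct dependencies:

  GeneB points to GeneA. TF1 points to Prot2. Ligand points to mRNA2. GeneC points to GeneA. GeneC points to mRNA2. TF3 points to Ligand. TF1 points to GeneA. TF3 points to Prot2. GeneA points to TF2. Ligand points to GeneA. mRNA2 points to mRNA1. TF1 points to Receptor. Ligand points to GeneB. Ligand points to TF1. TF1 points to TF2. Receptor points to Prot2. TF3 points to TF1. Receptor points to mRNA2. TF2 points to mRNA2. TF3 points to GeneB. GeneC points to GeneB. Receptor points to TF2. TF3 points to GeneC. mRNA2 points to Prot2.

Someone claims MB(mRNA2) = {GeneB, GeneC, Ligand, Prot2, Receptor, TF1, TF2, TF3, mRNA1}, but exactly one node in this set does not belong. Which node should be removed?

Parents of mRNA2: GeneC, Ligand, Receptor, TF2.
Children of mRNA2: Prot2, mRNA1.
Other parents of mRNA2's children:
  mRNA1 has no other parent.
  Prot2 also has parents Receptor, TF1, TF3.
MB(mRNA2) = {GeneC, Ligand, Prot2, Receptor, TF1, TF2, TF3, mRNA1}.
GeneB is neither a parent, child, nor co-parent of mRNA2, so it does not belong.

GeneB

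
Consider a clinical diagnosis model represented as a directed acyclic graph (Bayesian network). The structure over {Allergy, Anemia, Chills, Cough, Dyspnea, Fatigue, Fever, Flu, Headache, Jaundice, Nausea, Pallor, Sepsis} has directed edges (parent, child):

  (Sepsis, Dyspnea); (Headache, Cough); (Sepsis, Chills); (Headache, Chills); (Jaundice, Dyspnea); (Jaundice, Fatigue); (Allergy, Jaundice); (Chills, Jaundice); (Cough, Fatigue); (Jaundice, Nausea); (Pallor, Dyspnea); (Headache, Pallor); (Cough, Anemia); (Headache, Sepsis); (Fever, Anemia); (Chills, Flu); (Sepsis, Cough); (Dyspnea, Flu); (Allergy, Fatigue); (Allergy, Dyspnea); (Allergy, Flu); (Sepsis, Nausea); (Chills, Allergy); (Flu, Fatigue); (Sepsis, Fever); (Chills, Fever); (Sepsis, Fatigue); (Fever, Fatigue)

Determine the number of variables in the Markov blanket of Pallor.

5

Pallor's parents: Headache.
Pallor's children: Dyspnea.
Co-parents of Pallor (other parents of its children):
  Dyspnea also has parents Allergy, Jaundice, Sepsis.
MB(Pallor) = {Allergy, Dyspnea, Headache, Jaundice, Sepsis}, which has 5 nodes.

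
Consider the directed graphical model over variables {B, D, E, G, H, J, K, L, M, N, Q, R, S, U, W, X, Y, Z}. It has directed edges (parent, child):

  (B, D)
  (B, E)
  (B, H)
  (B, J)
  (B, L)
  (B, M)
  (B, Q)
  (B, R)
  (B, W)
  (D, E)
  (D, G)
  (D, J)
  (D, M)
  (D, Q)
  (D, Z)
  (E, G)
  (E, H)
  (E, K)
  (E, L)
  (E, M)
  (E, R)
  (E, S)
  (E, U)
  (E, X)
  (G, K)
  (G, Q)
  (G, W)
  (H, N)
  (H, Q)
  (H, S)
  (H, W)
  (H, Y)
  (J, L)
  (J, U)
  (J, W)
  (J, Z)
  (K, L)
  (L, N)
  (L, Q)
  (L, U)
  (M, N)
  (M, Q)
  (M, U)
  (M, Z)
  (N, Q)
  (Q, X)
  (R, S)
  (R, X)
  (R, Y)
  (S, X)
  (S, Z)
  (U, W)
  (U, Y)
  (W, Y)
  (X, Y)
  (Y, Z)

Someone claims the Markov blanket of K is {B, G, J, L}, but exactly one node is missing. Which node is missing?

E

K has parents E, G.
K has child L.
Parents of each child, excluding K:
  L also has parents B, E, J.
MB(K) = {B, E, G, J, L}.
Comparing with the claimed set, E is missing.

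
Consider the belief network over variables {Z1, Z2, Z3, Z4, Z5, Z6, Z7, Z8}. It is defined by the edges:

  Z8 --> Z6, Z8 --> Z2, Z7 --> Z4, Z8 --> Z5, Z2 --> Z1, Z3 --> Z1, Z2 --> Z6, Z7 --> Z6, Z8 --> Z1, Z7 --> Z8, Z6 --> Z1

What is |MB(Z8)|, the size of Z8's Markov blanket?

The Markov blanket of a node is its parents, its children, and the other parents of its children.
Pa(Z8) = {Z7}.
Z8's children: Z1, Z2, Z5, Z6.
Other parents of Z8's children:
  Z2: no additional parents.
  Z5: no additional parents.
  Z6 also has parents Z2, Z7.
  parents(Z1) \ {Z8} = {Z2, Z3, Z6}.
MB(Z8) = {Z1, Z2, Z3, Z5, Z6, Z7}, which has 6 nodes.

6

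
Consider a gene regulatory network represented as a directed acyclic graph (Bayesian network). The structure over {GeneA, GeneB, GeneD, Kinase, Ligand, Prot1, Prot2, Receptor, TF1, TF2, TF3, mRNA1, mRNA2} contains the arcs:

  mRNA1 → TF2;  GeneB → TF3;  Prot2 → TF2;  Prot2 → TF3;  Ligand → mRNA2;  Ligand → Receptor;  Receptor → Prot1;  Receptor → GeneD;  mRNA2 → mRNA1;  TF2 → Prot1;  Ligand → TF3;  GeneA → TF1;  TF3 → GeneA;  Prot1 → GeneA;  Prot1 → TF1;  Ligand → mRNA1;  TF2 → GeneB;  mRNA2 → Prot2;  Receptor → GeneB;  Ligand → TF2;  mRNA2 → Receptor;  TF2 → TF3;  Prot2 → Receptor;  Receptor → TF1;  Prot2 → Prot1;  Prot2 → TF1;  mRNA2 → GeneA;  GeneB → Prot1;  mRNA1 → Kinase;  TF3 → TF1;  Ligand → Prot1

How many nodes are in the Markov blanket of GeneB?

6

A node's Markov blanket = Pa ∪ Ch ∪ (parents of Ch other than the node itself).
GeneB's parents: Receptor, TF2.
GeneB's children: Prot1, TF3.
Other parents of GeneB's children:
  TF3 also has parents Ligand, Prot2, TF2.
  Prot1's other parents are Ligand, Prot2, Receptor, TF2.
MB(GeneB) = {Ligand, Prot1, Prot2, Receptor, TF2, TF3}, which has 6 nodes.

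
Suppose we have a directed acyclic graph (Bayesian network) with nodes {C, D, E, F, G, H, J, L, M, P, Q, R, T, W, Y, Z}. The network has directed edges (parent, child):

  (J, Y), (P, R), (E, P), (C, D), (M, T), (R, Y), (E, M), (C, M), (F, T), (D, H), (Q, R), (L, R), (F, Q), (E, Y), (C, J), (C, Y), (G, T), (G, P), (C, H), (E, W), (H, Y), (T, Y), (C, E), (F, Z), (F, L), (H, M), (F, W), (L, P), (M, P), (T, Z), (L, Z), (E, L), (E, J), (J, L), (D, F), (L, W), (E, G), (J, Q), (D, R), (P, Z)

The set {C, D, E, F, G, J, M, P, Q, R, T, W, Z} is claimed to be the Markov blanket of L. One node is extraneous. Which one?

L has parents E, F, J.
L has children P, R, W, Z.
For each child, the remaining parents (spouses of L):
  P's other parents are E, G, M.
  R's other parents are D, P, Q.
  parents(W) \ {L} = {E, F}.
  parents(Z) \ {L} = {F, P, T}.
MB(L) = {D, E, F, G, J, M, P, Q, R, T, W, Z}.
C is neither a parent, child, nor co-parent of L, so it does not belong.

C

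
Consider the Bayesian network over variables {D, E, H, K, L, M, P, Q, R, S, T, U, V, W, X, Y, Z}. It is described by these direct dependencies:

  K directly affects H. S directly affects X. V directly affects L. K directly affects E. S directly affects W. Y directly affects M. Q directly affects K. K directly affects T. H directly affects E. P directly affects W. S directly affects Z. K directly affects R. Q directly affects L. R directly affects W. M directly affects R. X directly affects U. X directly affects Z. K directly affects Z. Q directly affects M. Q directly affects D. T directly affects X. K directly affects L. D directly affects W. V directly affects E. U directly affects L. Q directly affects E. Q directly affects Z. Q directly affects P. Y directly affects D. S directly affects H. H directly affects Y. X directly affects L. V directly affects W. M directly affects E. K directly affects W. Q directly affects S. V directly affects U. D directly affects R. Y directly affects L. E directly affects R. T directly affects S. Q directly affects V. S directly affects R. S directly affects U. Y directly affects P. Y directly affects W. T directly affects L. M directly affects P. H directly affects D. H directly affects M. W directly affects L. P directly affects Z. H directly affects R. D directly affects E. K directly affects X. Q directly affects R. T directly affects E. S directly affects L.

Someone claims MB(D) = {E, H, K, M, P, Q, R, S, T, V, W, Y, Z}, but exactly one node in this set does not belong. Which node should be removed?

Z

Recall MB(v) = parents ∪ children ∪ spouses, where spouses are the other parents of v's children.
Pa(D) = {H, Q, Y}.
D has children E, R, W.
Other parents of D's children:
  E: H, K, M, Q, T, V
  R: E, H, K, M, Q, S
  W: K, P, R, S, V, Y
MB(D) = {E, H, K, M, P, Q, R, S, T, V, W, Y}.
Z is neither a parent, child, nor co-parent of D, so it does not belong.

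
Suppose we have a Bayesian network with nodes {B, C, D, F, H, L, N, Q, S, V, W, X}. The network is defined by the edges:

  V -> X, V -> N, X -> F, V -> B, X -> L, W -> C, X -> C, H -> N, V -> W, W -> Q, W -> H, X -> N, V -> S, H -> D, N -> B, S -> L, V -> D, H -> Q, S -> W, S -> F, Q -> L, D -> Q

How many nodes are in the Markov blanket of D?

Children of D: Q.
D has parents H, V.
For each child, the remaining parents (spouses of D):
  Q also has parents H, W.
MB(D) = {H, Q, V, W}, which has 4 nodes.

4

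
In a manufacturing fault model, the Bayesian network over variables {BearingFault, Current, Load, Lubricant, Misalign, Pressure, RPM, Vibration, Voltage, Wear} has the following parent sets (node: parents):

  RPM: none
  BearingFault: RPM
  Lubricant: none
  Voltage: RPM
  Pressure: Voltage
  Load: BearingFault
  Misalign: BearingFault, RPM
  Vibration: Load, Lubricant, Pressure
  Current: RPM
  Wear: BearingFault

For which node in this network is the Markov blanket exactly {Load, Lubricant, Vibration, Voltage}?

Pressure

The target node must have every member of {Load, Lubricant, Vibration, Voltage} as a parent, child, or co-parent, and no others.
Parents of Pressure: Voltage; children: Vibration; co-parents: Load, Lubricant.
These exactly cover the given set, so the node is Pressure.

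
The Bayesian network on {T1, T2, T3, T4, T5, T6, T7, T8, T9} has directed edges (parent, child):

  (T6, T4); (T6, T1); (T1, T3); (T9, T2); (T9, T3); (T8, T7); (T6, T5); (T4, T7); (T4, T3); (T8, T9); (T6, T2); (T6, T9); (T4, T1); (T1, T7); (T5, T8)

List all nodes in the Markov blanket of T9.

T9 has parents T6, T8.
T9's children: T2, T3.
Parents of each child, excluding T9:
  T3: T1, T4
  T2: T6
So the Markov blanket of T9 is {T1, T2, T3, T4, T6, T8}.

{T1, T2, T3, T4, T6, T8}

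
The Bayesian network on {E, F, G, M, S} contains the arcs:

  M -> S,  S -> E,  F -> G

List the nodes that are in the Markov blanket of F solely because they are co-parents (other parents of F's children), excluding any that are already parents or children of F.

{}

Children of F: G.
  G has no other parent.
Excluding nodes already adjacent to F (G), the co-parent-only contribution is {}.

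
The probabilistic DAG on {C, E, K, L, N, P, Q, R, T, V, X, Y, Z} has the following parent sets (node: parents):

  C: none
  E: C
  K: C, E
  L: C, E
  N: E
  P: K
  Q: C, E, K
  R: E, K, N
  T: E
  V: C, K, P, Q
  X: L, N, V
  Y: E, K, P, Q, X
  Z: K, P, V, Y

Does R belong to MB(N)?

Yes

R is a child of N.
So R ∈ MB(N).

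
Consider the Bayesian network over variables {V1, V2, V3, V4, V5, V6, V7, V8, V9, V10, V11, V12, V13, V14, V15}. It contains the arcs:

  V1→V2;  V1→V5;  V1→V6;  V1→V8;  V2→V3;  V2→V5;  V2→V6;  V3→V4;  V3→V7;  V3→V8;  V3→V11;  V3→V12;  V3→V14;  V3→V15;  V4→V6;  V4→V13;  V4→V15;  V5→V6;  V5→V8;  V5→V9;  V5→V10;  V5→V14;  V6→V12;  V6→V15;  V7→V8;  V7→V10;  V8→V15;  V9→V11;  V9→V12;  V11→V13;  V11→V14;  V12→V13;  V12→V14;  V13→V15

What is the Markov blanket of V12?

Recall MB(v) = parents ∪ children ∪ spouses, where spouses are the other parents of v's children.
Pa(V12) = {V3, V6, V9}.
V12 has children V13, V14.
Other parents of V12's children:
  V13: V4, V11
  V14: V3, V5, V11
Union: {V3, V6, V9} ∪ {V13, V14} ∪ {V3, V4, V5, V11} = {V3, V4, V5, V6, V9, V11, V13, V14}.

{V3, V4, V5, V6, V9, V11, V13, V14}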